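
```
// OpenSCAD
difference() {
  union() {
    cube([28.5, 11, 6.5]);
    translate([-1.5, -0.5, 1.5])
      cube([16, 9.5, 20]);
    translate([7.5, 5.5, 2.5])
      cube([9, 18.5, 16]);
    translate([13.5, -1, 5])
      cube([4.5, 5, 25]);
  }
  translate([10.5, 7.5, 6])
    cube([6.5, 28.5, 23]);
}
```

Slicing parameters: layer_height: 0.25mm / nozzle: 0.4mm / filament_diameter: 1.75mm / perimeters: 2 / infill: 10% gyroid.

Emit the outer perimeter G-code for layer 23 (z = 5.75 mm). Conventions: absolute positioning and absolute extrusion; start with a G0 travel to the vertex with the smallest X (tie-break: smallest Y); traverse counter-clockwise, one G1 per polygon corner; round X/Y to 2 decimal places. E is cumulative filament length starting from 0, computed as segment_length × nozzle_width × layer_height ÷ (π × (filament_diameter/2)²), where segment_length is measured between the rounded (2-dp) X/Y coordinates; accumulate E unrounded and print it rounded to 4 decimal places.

G0 X-1.50 Y-0.50 Z5.75
G1 X13.50 Y-0.50 E0.6236
G1 X13.50 Y-1.00 E0.6444
G1 X18.00 Y-1.00 E0.8315
G1 X18.00 Y0.00 E0.8731
G1 X28.50 Y0.00 E1.3096
G1 X28.50 Y11.00 E1.7669
G1 X16.50 Y11.00 E2.2658
G1 X16.50 Y24.00 E2.8063
G1 X7.50 Y24.00 E3.1805
G1 X7.50 Y11.00 E3.7210
G1 X0.00 Y11.00 E4.0328
G1 X0.00 Y9.00 E4.1159
G1 X-1.50 Y9.00 E4.1783
G1 X-1.50 Y-0.50 E4.5733

At z = 5.75 mm: the 28.5×11 cube contributes its full rectangle; the cube at (-1.5, -0.5) (footprint 16×9.5) is included at this height; the cube at (7.5, 5.5) is present — its section is the full 9×18.5 rectangle; the 4.5×5 cube at (13.5, -1) contributes its full rectangle; Taking the union: the regions partially overlap (shared area 198.50 mm²), so overlapping operands fuse into one piece — 1 connected region; the cube at (10.5, 7.5) is not intersected at this z (z outside [6, 29]); After the difference (first − rest): none of the subtracted shapes is present at this height, so the result so far is unchanged — 1 connected region. The outline is a single polygon with 14 vertices. Extrusion per mm of travel: 0.4 × 0.25 / (π × 0.875²) = 0.041575. Accumulating E over each segment gives final E = 4.5733.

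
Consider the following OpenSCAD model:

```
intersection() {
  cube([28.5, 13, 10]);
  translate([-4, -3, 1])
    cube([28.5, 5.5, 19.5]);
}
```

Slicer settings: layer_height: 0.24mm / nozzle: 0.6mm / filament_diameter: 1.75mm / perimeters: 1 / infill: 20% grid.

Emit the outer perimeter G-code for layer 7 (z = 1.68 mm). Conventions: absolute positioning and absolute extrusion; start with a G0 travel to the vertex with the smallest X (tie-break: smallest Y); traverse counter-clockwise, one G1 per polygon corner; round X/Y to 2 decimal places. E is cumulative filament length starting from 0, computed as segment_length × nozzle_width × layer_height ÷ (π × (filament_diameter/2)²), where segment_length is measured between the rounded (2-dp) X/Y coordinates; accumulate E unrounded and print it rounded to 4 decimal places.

At z = 1.68 mm: the cube is present — its section is the full 28.5×13 rectangle; the cube at (-4, -3) (footprint 28.5×5.5) is included at this height; After intersecting: the 28.5×5.5 cube at (-4, -3) partially overlaps the 28.5×13 cube; clipping to the common part keeps 61.25 mm² — 1 connected region. The outline is a single polygon with 4 vertices. Extrusion per mm of travel: 0.6 × 0.24 / (π × 0.875²) = 0.059868. Accumulating E over each segment gives final E = 3.2329.

G0 X0.00 Y0.00 Z1.68
G1 X24.50 Y0.00 E1.4668
G1 X24.50 Y2.50 E1.6164
G1 X0.00 Y2.50 E3.0832
G1 X0.00 Y0.00 E3.2329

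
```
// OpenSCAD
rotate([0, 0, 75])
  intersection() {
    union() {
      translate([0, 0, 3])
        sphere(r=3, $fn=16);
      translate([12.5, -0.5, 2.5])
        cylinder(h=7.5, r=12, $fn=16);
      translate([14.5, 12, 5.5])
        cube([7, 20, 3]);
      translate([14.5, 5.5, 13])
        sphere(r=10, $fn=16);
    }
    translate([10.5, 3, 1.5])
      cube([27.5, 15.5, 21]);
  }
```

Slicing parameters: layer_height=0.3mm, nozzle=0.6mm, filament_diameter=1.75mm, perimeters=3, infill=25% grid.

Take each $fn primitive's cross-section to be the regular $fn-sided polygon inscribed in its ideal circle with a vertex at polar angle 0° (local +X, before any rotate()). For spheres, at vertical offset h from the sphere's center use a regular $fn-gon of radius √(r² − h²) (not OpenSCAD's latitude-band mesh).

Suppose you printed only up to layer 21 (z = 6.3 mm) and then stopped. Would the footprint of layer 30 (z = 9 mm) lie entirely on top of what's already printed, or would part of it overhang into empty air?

Compare the two slices. At z = 6.3: the sphere does not reach this height (|z−center|=3.300 > r=3); the cylinder at (12.5, -0.5): section is a regular 16-gon, circumradius r=12 (area = (16/2)·12.000²·sin(360°/16) = 440.85 mm²); the cube at (14.5, 12) (footprint 7×20) is included at this height (area 140.00 mm²); the r=10 sphere at (14.5, 5.5) contributes a regular 16-gon of circumradius √(10²−6.7²) = 7.424 (area = (16/2)·7.424²·sin(360°/16) = 168.72 mm²); Taking the union: the regions partially overlap — summed areas 749.57 mm² minus the doubly-counted overlap 153.72 mm² gives 595.84 mm² — area = 595.84 mm²; the cube at (10.5, 3) is present — its section is the full 27.5×15.5 rectangle (area 426.25 mm²); After intersecting: the 27.5×15.5 cube at (10.5, 3) partially overlaps that combined region; clipping to the common part keeps 146.28 mm² — area = 146.28 mm²; (rotated 75° about Z; rotation is an isometry so areas/perimeters/island counts are preserved). At z = 9: the sphere is absent (|z−center|=6.000 > r=3); the cylinder at (12.5, -0.5): section is a regular 16-gon, circumradius r=12 (area = (16/2)·12.000²·sin(360°/16) = 440.85 mm²); the cube at (14.5, 12) is not intersected at this z (z outside [5.5, 8.5]); the sphere at (14.5, 5.5): section is a regular 16-gon, circumradius = √(r²−h²) = √(10²−4²) = 9.165 (area = (16/2)·9.165²·sin(360°/16) = 257.16 mm²); Merging all regions: the regions partially overlap — summed areas 698.01 mm² minus the doubly-counted overlap 205.22 mm² gives 492.79 mm² — area = 492.79 mm²; the cube at (10.5, 3) is present — its section is the full 27.5×15.5 rectangle (area 426.25 mm²); After intersecting: the 27.5×15.5 cube at (10.5, 3) partially overlaps the result so far; clipping to the common part keeps 132.08 mm² — area = 132.08 mm²; (rotated 75° about Z; rotation is an isometry so areas/perimeters/island counts are preserved). Checking containment: at z = 9 the cross-section extends beyond the z = 6.3 cross-section by about 20.28 mm².

part overhangs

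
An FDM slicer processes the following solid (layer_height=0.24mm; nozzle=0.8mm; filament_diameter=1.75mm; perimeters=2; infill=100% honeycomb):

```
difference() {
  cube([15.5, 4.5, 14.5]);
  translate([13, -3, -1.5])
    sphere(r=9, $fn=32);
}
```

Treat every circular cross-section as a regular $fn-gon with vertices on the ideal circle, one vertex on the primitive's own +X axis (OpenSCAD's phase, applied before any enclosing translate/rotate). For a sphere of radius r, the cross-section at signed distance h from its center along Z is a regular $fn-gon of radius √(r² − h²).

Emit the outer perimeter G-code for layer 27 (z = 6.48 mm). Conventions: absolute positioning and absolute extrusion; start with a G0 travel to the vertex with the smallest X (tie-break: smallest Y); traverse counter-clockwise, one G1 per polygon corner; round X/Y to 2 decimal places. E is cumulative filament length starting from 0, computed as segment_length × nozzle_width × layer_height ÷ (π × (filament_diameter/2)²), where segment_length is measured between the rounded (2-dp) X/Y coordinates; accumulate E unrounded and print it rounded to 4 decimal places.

G0 X0.00 Y0.00 Z6.48
G1 X10.13 Y0.00 E0.8086
G1 X10.69 Y0.46 E0.8665
G1 X11.41 Y0.84 E0.9315
G1 X12.19 Y1.08 E0.9966
G1 X13.00 Y1.16 E1.0616
G1 X13.81 Y1.08 E1.1265
G1 X14.59 Y0.84 E1.1917
G1 X15.31 Y0.46 E1.2567
G1 X15.50 Y0.31 E1.2760
G1 X15.50 Y4.50 E1.6105
G1 X0.00 Y4.50 E2.8477
G1 X0.00 Y0.00 E3.2069

At z = 6.48 mm: the 15.5×4.5 cube contributes its full rectangle; the r=9 sphere at (13, -3) slices to a regular 32-gon of circumradius 4.162 (√(r²−h²) with h=7.98 from center); Subtracting the remaining from the first: starting from the 15.5×4.5 cube, the r=9 sphere at (13, -3) partially overlaps it — only the 4.47 mm² overlap (of its 54.06 mm²) is removed, clipping the outline — 1 connected region. The outline is a single polygon with 12 vertices. Extrusion per mm of travel: 0.8 × 0.24 / (π × 0.875²) = 0.079824. Accumulating E over each segment gives final E = 3.2069.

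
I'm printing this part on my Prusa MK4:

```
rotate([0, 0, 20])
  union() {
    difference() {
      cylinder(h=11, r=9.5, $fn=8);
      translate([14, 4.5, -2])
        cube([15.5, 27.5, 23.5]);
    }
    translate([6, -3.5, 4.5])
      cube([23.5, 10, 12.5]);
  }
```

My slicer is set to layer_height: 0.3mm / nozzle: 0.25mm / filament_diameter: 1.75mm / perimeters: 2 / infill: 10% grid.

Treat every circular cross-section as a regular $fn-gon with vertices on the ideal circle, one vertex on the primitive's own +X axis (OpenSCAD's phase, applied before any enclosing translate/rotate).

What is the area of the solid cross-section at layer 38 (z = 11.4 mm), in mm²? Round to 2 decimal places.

At z = 11.4 mm: the cylinder is not intersected at this z (z outside [0, 11]); the cube at (14, 4.5) (footprint 15.5×27.5) is included at this height (area 426.25 mm²); Taking the first minus the rest: the first operand is absent here, so nothing remains; the cube at (6, -3.5) (footprint 23.5×10) is included at this height (area 235.00 mm²); Merging all regions: only the 23.5×10 cube at (6, -3.5) is present, so the union is just that shape — area = 235.00 mm²; (whole slice rotated 20° about Z — lengths, areas and connectivity unchanged). Overall, the cross-section is a single solid region. Net area = 235.00 mm².

235.00 mm²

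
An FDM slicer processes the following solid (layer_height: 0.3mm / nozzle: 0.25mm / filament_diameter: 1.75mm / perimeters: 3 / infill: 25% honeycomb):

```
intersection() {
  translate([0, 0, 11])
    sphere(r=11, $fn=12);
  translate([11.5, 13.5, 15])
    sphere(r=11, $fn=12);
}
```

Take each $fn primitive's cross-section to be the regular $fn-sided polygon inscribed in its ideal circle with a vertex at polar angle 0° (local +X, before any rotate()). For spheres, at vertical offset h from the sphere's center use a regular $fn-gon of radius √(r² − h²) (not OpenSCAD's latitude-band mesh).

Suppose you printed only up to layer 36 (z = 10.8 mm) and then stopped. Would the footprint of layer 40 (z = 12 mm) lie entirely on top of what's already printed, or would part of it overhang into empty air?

Compare the two slices. At z = 10.8: the sphere: section is a regular 12-gon, circumradius = √(r²−h²) = √(11²−0.2²) = 10.998 (area = (12/2)·10.998²·sin(360°/12) = 362.88 mm²); the r=11 sphere at (11.5, 13.5) slices to a regular 12-gon of circumradius 10.167 (√(r²−h²) with h=4.2 from center) (area = (12/2)·10.167²·sin(360°/12) = 310.08 mm²); Taking the intersection: the r=11 sphere at (11.5, 13.5) partially overlaps the r=11 sphere; clipping to the common part keeps 21.19 mm² — area = 21.19 mm². At z = 12: the sphere: section is a regular 12-gon, circumradius = √(r²−h²) = √(11²−1²) = 10.954 (area = (12/2)·10.954²·sin(360°/12) = 360.00 mm²); the r=11 sphere at (11.5, 13.5) contributes a regular 12-gon of circumradius √(11²−3²) = 10.583 (area = (12/2)·10.583²·sin(360°/12) = 336.00 mm²); After intersecting: the r=11 sphere at (11.5, 13.5) partially overlaps the r=11 sphere; clipping to the common part keeps 25.31 mm² — area = 25.31 mm². Checking containment: at z = 12 the cross-section extends beyond the z = 10.8 cross-section by about 4.58 mm².

part overhangs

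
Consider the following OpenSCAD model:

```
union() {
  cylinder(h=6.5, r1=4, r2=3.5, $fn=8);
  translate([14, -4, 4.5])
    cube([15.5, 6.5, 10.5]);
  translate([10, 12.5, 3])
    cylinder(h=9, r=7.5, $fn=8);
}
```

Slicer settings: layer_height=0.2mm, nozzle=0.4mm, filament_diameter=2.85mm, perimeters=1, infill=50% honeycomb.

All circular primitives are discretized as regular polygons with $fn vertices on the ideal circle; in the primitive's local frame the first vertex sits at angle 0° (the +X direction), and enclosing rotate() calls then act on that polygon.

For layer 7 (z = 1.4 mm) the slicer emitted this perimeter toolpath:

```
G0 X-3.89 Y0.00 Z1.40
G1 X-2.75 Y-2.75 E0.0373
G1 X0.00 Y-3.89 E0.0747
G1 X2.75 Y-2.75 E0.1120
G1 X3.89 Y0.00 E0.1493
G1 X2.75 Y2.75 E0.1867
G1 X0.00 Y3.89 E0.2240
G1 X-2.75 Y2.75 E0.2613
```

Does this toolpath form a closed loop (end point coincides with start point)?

no

Start point (G0): (-3.89, 0.00). End point (last G1): the path does not return to the start — open.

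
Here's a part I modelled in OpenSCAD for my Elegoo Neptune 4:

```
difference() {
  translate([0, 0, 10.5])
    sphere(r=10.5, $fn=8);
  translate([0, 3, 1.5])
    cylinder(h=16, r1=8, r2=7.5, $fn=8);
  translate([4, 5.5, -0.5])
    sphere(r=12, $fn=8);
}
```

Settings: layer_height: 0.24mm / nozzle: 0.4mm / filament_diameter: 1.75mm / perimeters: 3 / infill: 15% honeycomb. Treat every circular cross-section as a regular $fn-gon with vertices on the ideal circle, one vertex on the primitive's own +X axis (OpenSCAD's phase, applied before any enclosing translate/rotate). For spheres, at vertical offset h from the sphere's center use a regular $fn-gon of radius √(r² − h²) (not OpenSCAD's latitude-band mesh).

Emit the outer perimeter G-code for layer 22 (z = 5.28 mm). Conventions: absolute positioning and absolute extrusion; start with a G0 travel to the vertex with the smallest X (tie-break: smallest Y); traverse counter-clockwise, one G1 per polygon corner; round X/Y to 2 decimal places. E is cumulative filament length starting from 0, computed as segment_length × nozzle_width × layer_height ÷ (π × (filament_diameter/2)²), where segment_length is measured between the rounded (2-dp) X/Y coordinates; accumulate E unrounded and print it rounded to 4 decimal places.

At z = 5.28 mm: the r=10.5 sphere slices to a regular 8-gon of circumradius 9.111 (√(r²−h²) with h=5.22 from center); the cone at (0, 3) (r1=8→r2=7.5) has section circumradius 7.882 here — a regular 8-gon; the r=12 sphere at (4, 5.5) contributes a regular 8-gon of circumradius √(12²−5.78²) = 10.516; Subtracting the remaining from the first: starting from the r=10.5 sphere, the cone at (0, 3) partially overlaps it — only the 154.30 mm² overlap (of its 175.71 mm²) is removed, clipping the outline; the r=12 sphere at (4, 5.5) partially overlaps it — only the 17.81 mm² overlap (of its 312.80 mm²) is removed, clipping the outline — 1 connected region. The outline is a single polygon with 10 vertices. Extrusion per mm of travel: 0.4 × 0.24 / (π × 0.875²) = 0.039912. Accumulating E over each segment gives final E = 1.9021.

G0 X-9.11 Y0.00 Z5.28
G1 X-6.44 Y-6.44 E0.2782
G1 X0.00 Y-9.11 E0.5565
G1 X6.44 Y-6.44 E0.8347
G1 X7.66 Y-3.50 E0.9618
G1 X4.00 Y-5.02 E1.1200
G1 X1.84 Y-4.12 E1.2134
G1 X0.00 Y-4.88 E1.2928
G1 X-5.57 Y-2.57 E1.5335
G1 X-7.87 Y2.98 E1.7733
G1 X-9.11 Y0.00 E1.9021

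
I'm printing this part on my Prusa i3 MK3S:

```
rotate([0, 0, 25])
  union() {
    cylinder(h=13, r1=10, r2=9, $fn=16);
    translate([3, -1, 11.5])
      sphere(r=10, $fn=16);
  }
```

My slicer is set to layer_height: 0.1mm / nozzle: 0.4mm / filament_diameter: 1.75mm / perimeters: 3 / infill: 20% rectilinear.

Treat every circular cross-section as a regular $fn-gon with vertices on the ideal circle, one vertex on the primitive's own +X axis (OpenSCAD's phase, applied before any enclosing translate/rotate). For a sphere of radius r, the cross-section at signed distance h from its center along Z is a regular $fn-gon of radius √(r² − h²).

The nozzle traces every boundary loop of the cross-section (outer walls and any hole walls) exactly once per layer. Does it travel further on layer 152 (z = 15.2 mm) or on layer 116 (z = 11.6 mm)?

layer 116 (z = 11.6 mm)

Layer 152 (z = 15.2): the cone is not intersected at this z (z outside [0, 13]); the sphere at (3, -1): section is a regular 16-gon, circumradius = √(r²−h²) = √(10²−3.7²) = 9.290 (perimeter = 2·16·9.290·sin(180°/16) = 58.00 mm); Merging all regions: only the r=10 sphere at (3, -1) is present, so the union is just that shape — boundary = 58.00 mm; (whole slice rotated 25° about Z — lengths, areas and connectivity unchanged). So its perimeter = 58.00 mm. Layer 116 (z = 11.6): the cone: at t=0.892 of its height the radius interpolates to r₁+(r₂−r₁)t = 9.108, giving a regular 16-gon of that circumradius (perimeter = 2·16·9.108·sin(180°/16) = 56.86 mm); the r=10 sphere at (3, -1) slices to a regular 16-gon of circumradius 9.999 (√(r²−h²) with h=0.1 from center) (perimeter = 2·16·9.999·sin(180°/16) = 62.43 mm); Combining (union): the regions partially overlap (shared area 218.32 mm²), so the edge portions inside another operand are dropped and the merged outline is re-measured after clipping — boundary = 66.28 mm; (rotated 25° about Z; rotation is an isometry so areas/perimeters/island counts are preserved). So its perimeter = 66.28 mm. Layer 116 is larger (66.28 vs 58.00 mm).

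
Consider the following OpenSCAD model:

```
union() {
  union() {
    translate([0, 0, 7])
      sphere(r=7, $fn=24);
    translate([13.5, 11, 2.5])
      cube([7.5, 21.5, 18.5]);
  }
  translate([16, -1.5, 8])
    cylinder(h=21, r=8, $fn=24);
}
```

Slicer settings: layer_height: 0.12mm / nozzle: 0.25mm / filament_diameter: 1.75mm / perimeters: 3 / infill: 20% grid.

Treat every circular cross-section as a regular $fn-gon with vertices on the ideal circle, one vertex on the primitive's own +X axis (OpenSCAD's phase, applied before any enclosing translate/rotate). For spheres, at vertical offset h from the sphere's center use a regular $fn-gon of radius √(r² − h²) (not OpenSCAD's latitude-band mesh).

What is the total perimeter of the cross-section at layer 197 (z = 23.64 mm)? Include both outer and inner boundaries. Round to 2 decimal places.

50.12 mm

At z = 23.64 mm: the sphere is absent (|z−center|=16.640 > r=7); the cube at (13.5, 11) is absent (z outside [2.5, 21]); Combining (union): nothing is present at this height; the r=8 cylinder at (16, -1.5) contributes a regular 24-gon of circumradius 8 (perimeter = 2·24·8.000·sin(180°/24) = 50.12 mm); Combining (union): only the r=8 cylinder at (16, -1.5) is present, so the union is just that shape — boundary = 50.12 mm. Overall, the cross-section is a single solid region. Total boundary length (outer) = 50.12 mm.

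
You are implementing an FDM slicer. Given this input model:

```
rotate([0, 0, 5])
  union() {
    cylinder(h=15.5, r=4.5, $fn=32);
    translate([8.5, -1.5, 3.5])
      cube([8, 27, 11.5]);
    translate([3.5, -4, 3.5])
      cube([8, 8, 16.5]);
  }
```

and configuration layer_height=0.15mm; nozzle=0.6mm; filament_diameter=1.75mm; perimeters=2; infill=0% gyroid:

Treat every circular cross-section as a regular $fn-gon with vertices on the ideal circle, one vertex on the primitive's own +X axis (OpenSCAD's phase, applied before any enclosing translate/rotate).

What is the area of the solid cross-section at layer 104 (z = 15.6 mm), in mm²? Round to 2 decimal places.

64.00 mm²

At z = 15.6 mm: the cylinder is not intersected at this z (z outside [0, 15.5]); the cube at (8.5, -1.5) is absent (z outside [3.5, 15]); the cube at (3.5, -4) is present — its section is the full 8×8 rectangle (area 64.00 mm²); Merging all regions: only the 8×8 cube at (3.5, -4) is present, so the union is just that shape — area = 64.00 mm²; (whole slice rotated 5° about Z — lengths, areas and connectivity unchanged). Overall, the cross-section is a single solid region. Net area = 64.00 mm².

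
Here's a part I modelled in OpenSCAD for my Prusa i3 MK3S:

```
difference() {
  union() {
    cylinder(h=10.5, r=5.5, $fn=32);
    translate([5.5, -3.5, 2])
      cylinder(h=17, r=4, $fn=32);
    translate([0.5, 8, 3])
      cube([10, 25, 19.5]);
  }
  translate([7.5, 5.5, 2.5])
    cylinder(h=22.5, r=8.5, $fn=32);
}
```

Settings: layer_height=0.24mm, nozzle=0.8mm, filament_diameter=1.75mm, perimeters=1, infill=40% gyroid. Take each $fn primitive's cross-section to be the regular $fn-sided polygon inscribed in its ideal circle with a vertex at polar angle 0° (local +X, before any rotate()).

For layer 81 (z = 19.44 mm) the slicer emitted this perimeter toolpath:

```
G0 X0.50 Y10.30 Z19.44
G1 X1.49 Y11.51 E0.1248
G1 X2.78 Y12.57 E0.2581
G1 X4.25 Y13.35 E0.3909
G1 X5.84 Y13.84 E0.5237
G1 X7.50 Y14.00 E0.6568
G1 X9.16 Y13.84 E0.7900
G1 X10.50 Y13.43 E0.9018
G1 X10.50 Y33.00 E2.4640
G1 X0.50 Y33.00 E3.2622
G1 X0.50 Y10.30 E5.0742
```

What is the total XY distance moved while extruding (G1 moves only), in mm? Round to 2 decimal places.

63.57 mm

Sum the Euclidean lengths of each G1 segment: total = 63.57 mm.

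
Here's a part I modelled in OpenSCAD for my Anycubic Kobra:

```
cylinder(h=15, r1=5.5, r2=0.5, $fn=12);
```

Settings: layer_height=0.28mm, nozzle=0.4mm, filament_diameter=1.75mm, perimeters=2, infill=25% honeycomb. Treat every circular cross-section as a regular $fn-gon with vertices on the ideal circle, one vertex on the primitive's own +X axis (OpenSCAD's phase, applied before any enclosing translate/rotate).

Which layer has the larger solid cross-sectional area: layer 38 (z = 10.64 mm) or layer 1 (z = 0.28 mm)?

Layer 38 (z = 10.64): the cone (r1=5.5→r2=0.5) has section circumradius 1.953 here — a regular 12-gon (area = (12/2)·1.953²·sin(360°/12) = 11.45 mm²). So its area = 11.45 mm². Layer 1 (z = 0.28): the cone: at t=0.019 of its height the radius interpolates to r₁+(r₂−r₁)t = 5.407, giving a regular 12-gon of that circumradius (area = (12/2)·5.407²·sin(360°/12) = 87.70 mm²). So its area = 87.70 mm². Layer 1 is larger (87.70 vs 11.45 mm²).

layer 1 (z = 0.28 mm)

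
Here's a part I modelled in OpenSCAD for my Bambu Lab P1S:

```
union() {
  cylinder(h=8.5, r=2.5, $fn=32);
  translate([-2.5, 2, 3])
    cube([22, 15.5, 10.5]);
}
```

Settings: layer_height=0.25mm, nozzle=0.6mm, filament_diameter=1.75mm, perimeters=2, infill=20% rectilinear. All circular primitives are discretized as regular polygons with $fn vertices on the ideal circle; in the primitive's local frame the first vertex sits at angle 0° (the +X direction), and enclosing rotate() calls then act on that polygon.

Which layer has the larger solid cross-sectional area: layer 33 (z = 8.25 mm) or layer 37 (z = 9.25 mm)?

Layer 33 (z = 8.25): the r=2.5 cylinder contributes a regular 32-gon of circumradius 2.5 (area = (32/2)·2.500²·sin(360°/32) = 19.51 mm²); the 22×15.5 cube at (-2.5, 2) contributes its full rectangle (area 341.00 mm²); Taking the union: the regions partially overlap — summed areas 360.51 mm² minus the doubly-counted overlap 1.00 mm² gives 359.51 mm² — area = 359.51 mm². So its area = 359.51 mm². Layer 37 (z = 9.25): the cylinder is absent (z outside [0, 8.5]); the cube at (-2.5, 2) (footprint 22×15.5) is included at this height (area 341.00 mm²); Merging all regions: only the 22×15.5 cube at (-2.5, 2) is present, so the union is just that shape — area = 341.00 mm². So its area = 341.00 mm². Layer 33 is larger (359.51 vs 341.00 mm²).

layer 33 (z = 8.25 mm)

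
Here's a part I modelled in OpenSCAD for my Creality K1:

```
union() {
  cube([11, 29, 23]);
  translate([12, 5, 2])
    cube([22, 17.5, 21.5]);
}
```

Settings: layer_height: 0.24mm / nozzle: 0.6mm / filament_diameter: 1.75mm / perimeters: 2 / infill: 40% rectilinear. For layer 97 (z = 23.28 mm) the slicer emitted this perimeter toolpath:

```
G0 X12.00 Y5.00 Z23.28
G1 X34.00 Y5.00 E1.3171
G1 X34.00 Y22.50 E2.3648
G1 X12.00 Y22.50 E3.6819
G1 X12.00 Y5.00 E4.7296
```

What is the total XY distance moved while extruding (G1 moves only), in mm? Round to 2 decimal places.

79.00 mm

Sum the Euclidean lengths of each G1 segment: total = 79.00 mm.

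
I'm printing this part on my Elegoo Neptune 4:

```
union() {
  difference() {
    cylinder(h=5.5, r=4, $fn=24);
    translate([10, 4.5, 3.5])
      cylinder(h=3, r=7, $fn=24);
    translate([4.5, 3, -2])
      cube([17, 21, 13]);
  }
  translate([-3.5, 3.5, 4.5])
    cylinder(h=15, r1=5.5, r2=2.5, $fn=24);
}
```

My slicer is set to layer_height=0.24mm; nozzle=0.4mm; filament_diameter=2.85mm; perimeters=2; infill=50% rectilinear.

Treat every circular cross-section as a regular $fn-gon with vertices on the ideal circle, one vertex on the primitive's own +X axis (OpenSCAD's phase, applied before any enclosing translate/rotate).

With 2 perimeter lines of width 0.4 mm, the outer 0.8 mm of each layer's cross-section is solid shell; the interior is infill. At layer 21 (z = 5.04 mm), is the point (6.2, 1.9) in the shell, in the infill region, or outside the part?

outside

At z = 5.04 mm: the r=4 cylinder contributes a regular 24-gon of circumradius 4; the r=7 cylinder at (10, 4.5) contributes a regular 24-gon of circumradius 7; the cube at (4.5, 3) (footprint 17×21) is included at this height; Subtracting the remaining from the first: starting from the r=4 cylinder, the r=7 cylinder at (10, 4.5) misses the remaining region (no effect); the 17×21 cube at (4.5, 3) misses the remaining region (no effect) — 1 connected region; the cone at (-3.5, 3.5): at t=0.036 of its height the radius interpolates to r₁+(r₂−r₁)t = 5.392, giving a regular 24-gon of that circumradius; Merging all regions: the regions partially overlap (shared area 23.96 mm²), so overlapping operands fuse into one piece — 1 connected region. Overall, the cross-section is a single solid region. The nearest boundary edge runs (3.46, 2.00)→(3.86, 1.04); distance from the point to it = 2.49 mm. The point is not inside any of the regions above, so it lies outside the cross-section (2.49 mm from the nearest boundary).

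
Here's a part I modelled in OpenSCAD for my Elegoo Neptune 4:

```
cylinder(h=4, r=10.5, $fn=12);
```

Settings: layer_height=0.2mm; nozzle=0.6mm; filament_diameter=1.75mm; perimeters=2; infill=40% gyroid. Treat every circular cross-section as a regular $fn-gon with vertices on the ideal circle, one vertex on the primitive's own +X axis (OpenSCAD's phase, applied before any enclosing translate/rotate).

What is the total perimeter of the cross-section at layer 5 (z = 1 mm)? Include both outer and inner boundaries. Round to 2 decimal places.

At z = 1 mm: the cylinder: section is a regular 12-gon, circumradius r=10.5 (perimeter = 2·12·10.500·sin(180°/12) = 65.22 mm). Overall, the cross-section is a single solid region. Total boundary length (outer) = 65.22 mm.

65.22 mm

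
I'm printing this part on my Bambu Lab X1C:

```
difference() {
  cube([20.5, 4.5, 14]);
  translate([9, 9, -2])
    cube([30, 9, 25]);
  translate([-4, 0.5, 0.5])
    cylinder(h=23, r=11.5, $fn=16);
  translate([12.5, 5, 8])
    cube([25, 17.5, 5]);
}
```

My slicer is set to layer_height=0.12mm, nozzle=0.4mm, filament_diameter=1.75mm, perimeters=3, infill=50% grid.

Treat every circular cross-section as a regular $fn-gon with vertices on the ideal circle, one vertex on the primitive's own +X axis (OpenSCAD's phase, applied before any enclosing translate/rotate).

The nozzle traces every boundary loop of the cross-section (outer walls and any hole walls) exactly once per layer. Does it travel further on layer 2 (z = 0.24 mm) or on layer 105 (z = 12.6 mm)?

layer 2 (z = 0.24 mm)

Layer 2 (z = 0.24): the cube is present — its section is the full 20.5×4.5 rectangle (perimeter 50.00 mm); the cube at (9, 9) (footprint 30×9) is included at this height (perimeter 78.00 mm); the cylinder at (-4, 0.5) is not intersected at this z (z outside [0.5, 23.5]); the cube at (12.5, 5) does not reach this height (z outside [8, 13]); After the difference (first − rest): starting from the 20.5×4.5 cube, the 30×9 cube at (9, 9) misses the remaining region (no effect) — boundary = 50.00 mm. So its perimeter = 50.00 mm. Layer 105 (z = 12.6): the cube (footprint 20.5×4.5) is included at this height (perimeter 50.00 mm); the cube at (9, 9) is present — its section is the full 30×9 rectangle (perimeter 78.00 mm); the r=11.5 cylinder at (-4, 0.5) gives a regular 16-gon of circumradius 11.5 (constant along its height) (perimeter = 2·16·11.500·sin(180°/16) = 71.79 mm); the cube at (12.5, 5) is present — its section is the full 25×17.5 rectangle (perimeter 85.00 mm); Taking the first minus the rest: starting from the 20.5×4.5 cube, the 30×9 cube at (9, 9) misses the remaining region (no effect); the r=11.5 cylinder at (-4, 0.5) partially overlaps it — only the 32.13 mm² overlap (of its 404.88 mm²) is removed, clipping the outline; the 25×17.5 cube at (12.5, 5) misses the remaining region (no effect) — boundary = 35.98 mm. So its perimeter = 35.98 mm. Layer 2 is larger (50.00 vs 35.98 mm).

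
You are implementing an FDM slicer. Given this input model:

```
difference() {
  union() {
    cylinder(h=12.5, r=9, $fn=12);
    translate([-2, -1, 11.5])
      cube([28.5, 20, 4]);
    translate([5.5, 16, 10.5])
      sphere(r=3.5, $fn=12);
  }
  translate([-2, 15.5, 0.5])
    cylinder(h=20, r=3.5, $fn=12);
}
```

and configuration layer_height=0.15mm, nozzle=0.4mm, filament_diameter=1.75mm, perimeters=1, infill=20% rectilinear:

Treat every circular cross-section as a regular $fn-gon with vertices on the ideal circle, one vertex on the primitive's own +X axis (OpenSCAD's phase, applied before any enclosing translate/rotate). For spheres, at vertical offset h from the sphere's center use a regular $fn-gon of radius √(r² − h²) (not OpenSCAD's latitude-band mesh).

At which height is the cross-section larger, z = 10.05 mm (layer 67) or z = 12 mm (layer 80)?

Layer 67 (z = 10.05): the cylinder: section is a regular 12-gon, circumradius r=9 (area = (12/2)·9.000²·sin(360°/12) = 243.00 mm²); the cube at (-2, -1) is not intersected at this z (z outside [11.5, 15.5]); the r=3.5 sphere at (5.5, 16) contributes a regular 12-gon of circumradius √(3.5²−0.45²) = 3.471 (area = (12/2)·3.471²·sin(360°/12) = 36.14 mm²); Taking the union: the 2 present regions are separate (no shared area or edge), so areas and boundary lengths simply add and each stays a separate island — area = 279.14 mm²; the cylinder at (-2, 15.5): section is a regular 12-gon, circumradius r=3.5 (area = (12/2)·3.500²·sin(360°/12) = 36.75 mm²); Taking the first minus the rest: starting from the result so far (279.14 mm²), the r=3.5 cylinder at (-2, 15.5) misses the remaining region (no effect) — area = 279.14 mm². So its area = 279.14 mm². Layer 80 (z = 12): the cylinder: section is a regular 12-gon, circumradius r=9 (area = (12/2)·9.000²·sin(360°/12) = 243.00 mm²); the 28.5×20 cube at (-2, -1) contributes its full rectangle (area 570.00 mm²); the r=3.5 sphere at (5.5, 16) contributes a regular 12-gon of circumradius √(3.5²−1.5²) = 3.162 (area = (12/2)·3.162²·sin(360°/12) = 30.00 mm²); Taking the union: the regions partially overlap — summed areas 843.00 mm² minus the doubly-counted overlap 118.98 mm² gives 724.02 mm² — area = 724.02 mm²; the r=3.5 cylinder at (-2, 15.5) gives a regular 12-gon of circumradius 3.5 (constant along its height) (area = (12/2)·3.500²·sin(360°/12) = 36.75 mm²); Subtracting the remaining from the first: starting from that combined region (724.02 mm²), the r=3.5 cylinder at (-2, 15.5) partially overlaps it — only the 18.38 mm² overlap (of its 36.75 mm²) is removed, clipping the outline — area = 705.64 mm². So its area = 705.64 mm². Layer 80 is larger (705.64 vs 279.14 mm²).

layer 80 (z = 12 mm)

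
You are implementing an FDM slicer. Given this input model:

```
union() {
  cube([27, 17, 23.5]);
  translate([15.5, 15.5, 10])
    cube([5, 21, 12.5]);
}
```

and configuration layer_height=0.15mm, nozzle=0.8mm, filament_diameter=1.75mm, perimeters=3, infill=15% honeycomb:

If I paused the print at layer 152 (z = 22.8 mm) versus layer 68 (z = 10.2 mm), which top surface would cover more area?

layer 68 (z = 10.2 mm)

Layer 152 (z = 22.8): the cube is present — its section is the full 27×17 rectangle (area 459.00 mm²); the cube at (15.5, 15.5) is not intersected at this z (z outside [10, 22.5]); Combining (union): only the 27×17 cube is present, so the union is just that shape — area = 459.00 mm². So its area = 459.00 mm². Layer 68 (z = 10.2): the 27×17 cube contributes its full rectangle (area 459.00 mm²); the cube at (15.5, 15.5) (footprint 5×21) is included at this height (area 105.00 mm²); Taking the union: the regions partially overlap — summed areas 564.00 mm² minus the doubly-counted overlap 7.50 mm² gives 556.50 mm² — area = 556.50 mm². So its area = 556.50 mm². Layer 68 is larger (556.50 vs 459.00 mm²).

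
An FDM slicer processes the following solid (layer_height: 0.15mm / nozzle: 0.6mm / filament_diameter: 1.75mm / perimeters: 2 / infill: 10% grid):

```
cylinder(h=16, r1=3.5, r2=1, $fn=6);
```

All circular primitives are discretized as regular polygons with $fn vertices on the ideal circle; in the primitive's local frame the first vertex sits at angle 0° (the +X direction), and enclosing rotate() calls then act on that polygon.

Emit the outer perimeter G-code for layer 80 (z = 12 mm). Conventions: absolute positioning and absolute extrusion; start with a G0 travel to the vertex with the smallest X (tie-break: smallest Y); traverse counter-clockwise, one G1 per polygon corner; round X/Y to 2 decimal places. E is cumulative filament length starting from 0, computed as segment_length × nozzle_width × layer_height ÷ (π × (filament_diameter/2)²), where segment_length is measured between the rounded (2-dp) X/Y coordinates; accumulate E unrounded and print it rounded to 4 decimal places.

G0 X-1.62 Y0.00 Z12.00
G1 X-0.81 Y-1.41 E0.0608
G1 X0.81 Y-1.41 E0.1215
G1 X1.62 Y0.00 E0.1823
G1 X0.81 Y1.41 E0.2432
G1 X-0.81 Y1.41 E0.3038
G1 X-1.62 Y0.00 E0.3646

At z = 12 mm: the cone (r1=3.5→r2=1) has section circumradius 1.625 here — a regular 6-gon. The outline is a single polygon with 6 vertices. Extrusion per mm of travel: 0.6 × 0.15 / (π × 0.875²) = 0.037418. Accumulating E over each segment gives final E = 0.3646.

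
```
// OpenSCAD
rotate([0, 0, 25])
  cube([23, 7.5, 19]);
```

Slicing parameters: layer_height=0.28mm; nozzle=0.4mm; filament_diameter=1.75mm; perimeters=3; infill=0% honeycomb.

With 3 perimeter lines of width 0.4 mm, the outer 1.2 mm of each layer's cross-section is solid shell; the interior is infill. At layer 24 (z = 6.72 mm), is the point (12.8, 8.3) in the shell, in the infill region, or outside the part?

infill

At z = 6.72 mm: the cube is present — its section is the full 23×7.5 rectangle; (rotated 25° about Z; rotation is an isometry so areas/perimeters/island counts are preserved). Overall, the cross-section is a single solid region. Undo the 25° rotation: the query point maps to (15.108, 2.113) in the un-rotated model frame. The nearest boundary edge runs (0.00, 0.00)→(23.00, 0.00); distance from the point to it = 2.11 mm. The point is inside the cross-section and 2.11 mm from the nearest boundary — more than the 1.2 mm shell width (3 × 0.4), so it's in the infill interior.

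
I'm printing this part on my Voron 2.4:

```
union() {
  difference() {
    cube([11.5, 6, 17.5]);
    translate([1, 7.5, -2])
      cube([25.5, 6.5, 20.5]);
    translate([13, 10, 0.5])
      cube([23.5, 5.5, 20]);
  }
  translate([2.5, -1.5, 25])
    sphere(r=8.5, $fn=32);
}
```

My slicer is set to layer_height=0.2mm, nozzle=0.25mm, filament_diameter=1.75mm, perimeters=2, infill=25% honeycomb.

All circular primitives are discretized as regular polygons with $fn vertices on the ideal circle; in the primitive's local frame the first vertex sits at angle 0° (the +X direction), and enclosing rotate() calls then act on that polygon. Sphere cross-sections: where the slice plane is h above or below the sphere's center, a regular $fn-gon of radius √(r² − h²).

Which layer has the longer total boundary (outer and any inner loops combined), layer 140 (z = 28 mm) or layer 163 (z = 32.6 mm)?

Layer 140 (z = 28): the cube is not intersected at this z (z outside [0, 17.5]); the cube at (1, 7.5) is not intersected at this z (z outside [-2, 18.5]); the cube at (13, 10) is not intersected at this z (z outside [0.5, 20.5]); Taking the first minus the rest: the first operand is absent here, so nothing remains; the r=8.5 sphere at (2.5, -1.5) slices to a regular 32-gon of circumradius 7.953 (√(r²−h²) with h=3 from center) (perimeter = 2·32·7.953·sin(180°/32) = 49.89 mm); Taking the union: only the r=8.5 sphere at (2.5, -1.5) is present, so the union is just that shape — boundary = 49.89 mm. So its perimeter = 49.89 mm. Layer 163 (z = 32.6): the cube is absent (z outside [0, 17.5]); the cube at (1, 7.5) is absent (z outside [-2, 18.5]); the cube at (13, 10) does not reach this height (z outside [0.5, 20.5]); Subtracting the remaining from the first: the first operand is absent here, so nothing remains; the sphere at (2.5, -1.5): section is a regular 32-gon, circumradius = √(r²−h²) = √(8.5²−7.6²) = 3.807 (perimeter = 2·32·3.807·sin(180°/32) = 23.88 mm); Combining (union): only the r=8.5 sphere at (2.5, -1.5) is present, so the union is just that shape — boundary = 23.88 mm. So its perimeter = 23.88 mm. Layer 140 is larger (49.89 vs 23.88 mm).

layer 140 (z = 28 mm)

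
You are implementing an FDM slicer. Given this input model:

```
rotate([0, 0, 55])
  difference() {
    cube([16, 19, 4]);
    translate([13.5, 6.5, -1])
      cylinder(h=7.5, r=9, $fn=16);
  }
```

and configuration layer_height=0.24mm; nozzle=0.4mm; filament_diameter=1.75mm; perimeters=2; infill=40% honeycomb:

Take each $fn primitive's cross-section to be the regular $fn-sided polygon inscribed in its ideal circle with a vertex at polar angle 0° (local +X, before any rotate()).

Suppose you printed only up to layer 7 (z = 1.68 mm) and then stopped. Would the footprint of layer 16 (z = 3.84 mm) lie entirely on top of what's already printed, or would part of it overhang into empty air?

Compare the two slices. At z = 1.68: the cube (footprint 16×19) is included at this height (area 304.00 mm²); the r=9 cylinder at (13.5, 6.5) contributes a regular 16-gon of circumradius 9 (area = (16/2)·9.000²·sin(360°/16) = 247.98 mm²); Subtracting the remaining from the first: starting from the 16×19 cube (304.00 mm²), the r=9 cylinder at (13.5, 6.5) partially overlaps it — only the 152.22 mm² overlap (of its 247.98 mm²) is removed, clipping the outline — area = 151.78 mm²; (whole slice rotated 55° about Z — lengths, areas and connectivity unchanged). At z = 3.84: the 16×19 cube contributes its full rectangle (area 304.00 mm²); the cylinder at (13.5, 6.5): section is a regular 16-gon, circumradius r=9 (area = (16/2)·9.000²·sin(360°/16) = 247.98 mm²); Taking the first minus the rest: starting from the 16×19 cube (304.00 mm²), the r=9 cylinder at (13.5, 6.5) partially overlaps it — only the 152.22 mm² overlap (of its 247.98 mm²) is removed, clipping the outline — area = 151.78 mm²; (whole slice rotated 55° about Z — lengths, areas and connectivity unchanged). Checking containment: the cross-section at z = 3.84 is a subset of the cross-section at z = 1.68.

entirely on top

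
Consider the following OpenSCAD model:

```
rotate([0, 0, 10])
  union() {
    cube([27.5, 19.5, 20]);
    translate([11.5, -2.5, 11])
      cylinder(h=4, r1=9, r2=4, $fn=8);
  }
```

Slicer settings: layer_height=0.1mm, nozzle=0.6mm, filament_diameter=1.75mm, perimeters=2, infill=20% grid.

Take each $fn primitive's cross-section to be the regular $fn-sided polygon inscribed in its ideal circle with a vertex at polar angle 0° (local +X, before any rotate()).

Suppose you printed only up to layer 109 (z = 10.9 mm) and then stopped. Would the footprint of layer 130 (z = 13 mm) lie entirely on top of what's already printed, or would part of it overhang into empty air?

Compare the two slices. At z = 10.9: the cube (footprint 27.5×19.5) is included at this height (area 536.25 mm²); the cone at (11.5, -2.5) is not intersected at this z (z outside [11, 15]); Taking the union: only the 27.5×19.5 cube is present, so the union is just that shape — area = 536.25 mm²; (rotated 10° about Z; rotation is an isometry so areas/perimeters/island counts are preserved). At z = 13: the 27.5×19.5 cube contributes its full rectangle (area 536.25 mm²); the cone at (11.5, -2.5) contributes a regular 8-gon of circumradius 6.500 (interpolated between r1=9 and r2=4 at t=0.500) (area = (8/2)·6.500²·sin(360°/8) = 119.50 mm²); Combining (union): the regions partially overlap — summed areas 655.75 mm² minus the doubly-counted overlap 29.84 mm² gives 625.91 mm² — area = 625.91 mm²; (rotated 10° about Z; rotation is an isometry so areas/perimeters/island counts are preserved). Checking containment: at z = 13 the cross-section extends beyond the z = 10.9 cross-section by about 89.66 mm².

part overhangs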